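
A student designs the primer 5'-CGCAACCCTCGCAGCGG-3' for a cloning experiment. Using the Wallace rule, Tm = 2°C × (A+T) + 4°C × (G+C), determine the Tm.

60°C

Counting bases: C=8, G=5, A=3, T=1
A+T = 4, G+C = 13
Tm = 2(4) + 4(13) = 8 + 52 = 60°C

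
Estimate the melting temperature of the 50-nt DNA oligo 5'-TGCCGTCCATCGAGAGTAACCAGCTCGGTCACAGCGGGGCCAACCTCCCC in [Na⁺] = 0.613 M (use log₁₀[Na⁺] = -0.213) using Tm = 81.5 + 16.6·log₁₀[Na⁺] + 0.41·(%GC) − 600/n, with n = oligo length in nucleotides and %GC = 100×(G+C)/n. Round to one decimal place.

Length n = 50. Base counts: A=10, C=20, G=13, T=7
G+C = 33, so %GC = 33/50 × 100 = 66%
Salt term: 16.6 × (-0.213) = -3.536
GC term: 0.41 × 66 = 27.06; length term: −600/50 = −12
Tm = 81.5 + (-3.536) + 27.06 − 12 = 93.024 → 93.0°C

93.0°C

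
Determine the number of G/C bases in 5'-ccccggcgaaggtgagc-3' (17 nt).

13

Counting bases: A=3, C=6, T=1, G=7
G+C = 7 + 6 = 13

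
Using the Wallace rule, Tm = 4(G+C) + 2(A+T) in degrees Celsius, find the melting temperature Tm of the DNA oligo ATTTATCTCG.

26°C

C=2, G=1, A=2, T=5
A+T = 7, G+C = 3
Tm = 4·3 + 2·7 = 12 + 14 = 26°C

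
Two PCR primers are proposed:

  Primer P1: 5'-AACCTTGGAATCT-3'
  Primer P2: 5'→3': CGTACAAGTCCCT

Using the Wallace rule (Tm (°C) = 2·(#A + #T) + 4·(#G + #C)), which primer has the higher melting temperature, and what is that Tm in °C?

Primer P1: A+T=8, G+C=5 → Tm = 2(8)+4(5) = 36°C
Primer P2: A+T=6, G+C=7 → Tm = 2(6)+4(7) = 40°C
36°C vs 40°C → primer P2 is higher.

Primer P2, 40°C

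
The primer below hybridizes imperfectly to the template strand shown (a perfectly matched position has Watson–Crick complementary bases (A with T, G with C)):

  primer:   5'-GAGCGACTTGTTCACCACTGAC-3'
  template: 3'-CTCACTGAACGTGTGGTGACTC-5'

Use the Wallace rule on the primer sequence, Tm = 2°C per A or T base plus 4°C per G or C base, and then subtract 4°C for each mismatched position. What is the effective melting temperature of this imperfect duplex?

52°C

Primer base counts: A=5, T=5, G=5, C=7 → A+T=10, G+C=12
Perfect-match Tm = 2(10) + 4(12) = 20 + 48 = 68°C
Mismatches (positions where the bases are not complementary): 4 (at positions 4, 11, 12, 22)
Effective Tm = 68 − 4×4 = 68 − 16 = 52°C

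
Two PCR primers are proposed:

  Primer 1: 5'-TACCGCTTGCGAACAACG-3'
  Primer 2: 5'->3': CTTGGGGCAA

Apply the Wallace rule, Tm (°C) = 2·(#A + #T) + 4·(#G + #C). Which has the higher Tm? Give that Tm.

Primer 1, 56°C

Primer 1: A+T=8, G+C=10 → Tm = 2(8)+4(10) = 56°C
Primer 2: A+T=4, G+C=6 → Tm = 2(4)+4(6) = 32°C
56°C vs 32°C → primer 1 is higher.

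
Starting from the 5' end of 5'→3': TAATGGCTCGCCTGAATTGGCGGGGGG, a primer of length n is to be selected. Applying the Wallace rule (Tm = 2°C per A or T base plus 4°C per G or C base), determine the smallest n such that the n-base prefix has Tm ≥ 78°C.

First 24 bases: TAATGGCTCGCCTGAATTGGCGGG → Tm = 76°C (< 78°C)
First 25 bases: TAATGGCTCGCCTGAATTGGCGGGG → Tm = 80°C (≥ 78°C)
Each additional base adds 2°C (A/T) or 4°C (G/C), so Tm is non-decreasing in n; n = 25 is the first length to reach 78°C.

n = 25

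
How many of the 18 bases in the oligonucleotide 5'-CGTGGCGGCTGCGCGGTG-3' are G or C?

15

Scanning the sequence gives T=3, G=10, C=5, A=0.
Total G or C: 10 + 5 = 15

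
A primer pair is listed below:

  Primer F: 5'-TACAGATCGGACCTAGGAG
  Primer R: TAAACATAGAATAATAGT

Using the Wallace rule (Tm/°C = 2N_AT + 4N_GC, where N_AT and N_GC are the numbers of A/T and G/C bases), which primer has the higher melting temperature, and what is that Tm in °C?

Primer F, 58°C

Primer F: A+T=9, G+C=10 → Tm = 2(9)+4(10) = 58°C
Primer R: A+T=15, G+C=3 → Tm = 2(15)+4(3) = 42°C
58°C vs 42°C → primer F is higher.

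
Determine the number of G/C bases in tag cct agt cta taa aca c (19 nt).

Counting bases: G=2, T=5, C=5, A=7
Total G or C: 2 + 5 = 7

7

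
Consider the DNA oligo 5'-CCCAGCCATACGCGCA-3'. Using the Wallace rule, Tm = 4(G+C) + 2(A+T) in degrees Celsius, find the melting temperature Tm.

Counting bases: G=3, A=4, T=1, C=8
So N_AT = 5 and N_GC = 11.
Tm = 2(5) + 4(11) = 10 + 44 = 54°C

54°C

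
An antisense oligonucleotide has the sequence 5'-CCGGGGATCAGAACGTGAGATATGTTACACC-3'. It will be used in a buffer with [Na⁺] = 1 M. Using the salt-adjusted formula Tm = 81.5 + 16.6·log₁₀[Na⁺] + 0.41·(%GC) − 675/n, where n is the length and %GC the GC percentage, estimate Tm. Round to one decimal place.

80.9°C

Length n = 31. Counting bases: T=6, A=9, C=7, G=9
G+C = 16, so %GC = 16/31 × 100 = 51.613%
Salt term: 16.6 × (0) = 0
GC term: 0.41 × 51.613 = 21.161; length term: −675/31 = −21.774
Tm = 81.5 + (0) + 21.161 − 21.774 = 80.887 → 80.9°C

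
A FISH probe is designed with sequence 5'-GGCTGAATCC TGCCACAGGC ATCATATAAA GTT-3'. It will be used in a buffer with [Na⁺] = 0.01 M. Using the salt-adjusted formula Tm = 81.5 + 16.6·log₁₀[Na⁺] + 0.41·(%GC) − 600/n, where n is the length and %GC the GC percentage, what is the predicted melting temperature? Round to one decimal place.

Length n = 33. Counting bases: C=8, G=7, A=10, T=8
G+C = 15, so %GC = 15/33 × 100 = 45.455%
Salt term: 16.6 × (-2) = -33.2
GC term: 0.41 × 45.455 = 18.637; length term: −600/33 = −18.182
Tm = 81.5 + (-33.2) + 18.637 − 18.182 = 48.755 → 48.8°C

48.8°C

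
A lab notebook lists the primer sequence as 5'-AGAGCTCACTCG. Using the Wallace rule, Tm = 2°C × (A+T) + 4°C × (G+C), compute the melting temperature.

38°C

Base counts: C=4, T=2, G=3, A=3
A+T = 5, G+C = 7
Tm = 2(5) + 4(7) = 10 + 28 = 38°C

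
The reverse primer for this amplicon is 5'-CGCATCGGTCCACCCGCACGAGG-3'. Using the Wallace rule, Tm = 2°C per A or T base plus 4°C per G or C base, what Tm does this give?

80°C

T=2, C=10, G=7, A=4
A+T = 6, G+C = 17
Tm = 4·17 + 2·6 = 68 + 12 = 80°C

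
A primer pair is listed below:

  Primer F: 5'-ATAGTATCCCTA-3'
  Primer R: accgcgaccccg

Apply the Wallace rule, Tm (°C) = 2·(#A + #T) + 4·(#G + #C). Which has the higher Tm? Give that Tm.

Primer F: A+T=8, G+C=4 → Tm = 2(8)+4(4) = 32°C
Primer R: A+T=2, G+C=10 → Tm = 2(2)+4(10) = 44°C
32°C vs 44°C → primer R is higher.

Primer R, 44°C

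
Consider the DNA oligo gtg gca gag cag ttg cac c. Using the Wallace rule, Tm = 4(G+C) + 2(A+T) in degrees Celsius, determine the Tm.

62°C

Counting bases: A=4, T=3, C=5, G=7
AT pairs contribute 7, GC pairs contribute 12.
Tm = 2(7) + 4(12) = 14 + 48 = 62°C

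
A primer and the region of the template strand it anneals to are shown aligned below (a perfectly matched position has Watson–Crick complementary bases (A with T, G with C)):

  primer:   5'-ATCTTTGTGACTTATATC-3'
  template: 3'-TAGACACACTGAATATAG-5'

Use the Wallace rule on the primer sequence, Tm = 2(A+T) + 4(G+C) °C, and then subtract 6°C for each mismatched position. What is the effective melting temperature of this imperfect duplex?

40°C

Primer base counts: A=4, T=9, G=2, C=3 → A+T=13, G+C=5
Perfect-match Tm = 2(13) + 4(5) = 26 + 20 = 46°C
Mismatches (positions where the bases are not complementary): 1 (at position 5)
Effective Tm = 46 − 1×6 = 46 − 6 = 40°C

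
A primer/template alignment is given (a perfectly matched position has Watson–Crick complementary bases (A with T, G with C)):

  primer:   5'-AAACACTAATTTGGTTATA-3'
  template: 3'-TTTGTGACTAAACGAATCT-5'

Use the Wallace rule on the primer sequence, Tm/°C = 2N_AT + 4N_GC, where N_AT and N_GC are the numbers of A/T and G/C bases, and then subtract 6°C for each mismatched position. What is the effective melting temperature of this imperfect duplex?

28°C

Primer base counts: A=8, T=7, G=2, C=2 → A+T=15, G+C=4
Perfect-match Tm = 2(15) + 4(4) = 30 + 16 = 46°C
Mismatches (positions where the bases are not complementary): 3 (at positions 8, 14, 18)
Effective Tm = 46 − 3×6 = 46 − 18 = 28°C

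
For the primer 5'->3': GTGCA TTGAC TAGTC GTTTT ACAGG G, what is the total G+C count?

12

Scanning the sequence gives C=4, A=5, T=9, G=8.
Total G or C: 8 + 4 = 12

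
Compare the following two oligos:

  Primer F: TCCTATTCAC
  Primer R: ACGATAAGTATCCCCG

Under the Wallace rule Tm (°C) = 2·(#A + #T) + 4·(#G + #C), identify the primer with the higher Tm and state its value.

Primer F: A+T=6, G+C=4 → Tm = 2(6)+4(4) = 28°C
Primer R: A+T=8, G+C=8 → Tm = 2(8)+4(8) = 48°C
28°C vs 48°C → primer R is higher.

Primer R, 48°C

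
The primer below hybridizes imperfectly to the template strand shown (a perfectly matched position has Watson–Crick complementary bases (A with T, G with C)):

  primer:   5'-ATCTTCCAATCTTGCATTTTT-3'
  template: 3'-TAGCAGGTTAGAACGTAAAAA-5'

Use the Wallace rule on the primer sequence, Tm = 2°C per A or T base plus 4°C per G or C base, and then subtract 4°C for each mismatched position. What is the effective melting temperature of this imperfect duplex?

50°C

Primer base counts: A=4, T=11, G=1, C=5 → A+T=15, G+C=6
Perfect-match Tm = 2(15) + 4(6) = 30 + 24 = 54°C
Mismatches (positions where the bases are not complementary): 1 (at position 4)
Effective Tm = 54 − 1×4 = 54 − 4 = 50°C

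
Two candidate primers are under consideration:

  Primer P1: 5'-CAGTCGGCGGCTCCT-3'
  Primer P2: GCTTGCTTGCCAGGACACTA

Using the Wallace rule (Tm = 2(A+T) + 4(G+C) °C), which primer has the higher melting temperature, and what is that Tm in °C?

Primer P1: A+T=4, G+C=11 → Tm = 2(4)+4(11) = 52°C
Primer P2: A+T=9, G+C=11 → Tm = 2(9)+4(11) = 62°C
52°C vs 62°C → primer P2 is higher.

Primer P2, 62°C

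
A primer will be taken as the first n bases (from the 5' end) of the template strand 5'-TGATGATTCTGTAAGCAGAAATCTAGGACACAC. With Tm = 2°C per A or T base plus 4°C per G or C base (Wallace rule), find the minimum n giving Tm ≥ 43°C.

First 15 bases: TGATGATTCTGTAAG → Tm = 40°C (< 43°C)
First 16 bases: TGATGATTCTGTAAGC → Tm = 44°C (≥ 43°C)
Since every base adds ≥2°C, Tm only increases with n, so the threshold is first crossed at n = 16.

n = 16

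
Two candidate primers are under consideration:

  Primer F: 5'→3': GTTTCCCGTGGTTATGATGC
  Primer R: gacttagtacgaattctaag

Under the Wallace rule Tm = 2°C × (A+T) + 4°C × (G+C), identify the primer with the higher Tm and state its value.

Primer F: A+T=10, G+C=10 → Tm = 2(10)+4(10) = 60°C
Primer R: A+T=13, G+C=7 → Tm = 2(13)+4(7) = 54°C
60°C vs 54°C → primer F is higher.

Primer F, 60°C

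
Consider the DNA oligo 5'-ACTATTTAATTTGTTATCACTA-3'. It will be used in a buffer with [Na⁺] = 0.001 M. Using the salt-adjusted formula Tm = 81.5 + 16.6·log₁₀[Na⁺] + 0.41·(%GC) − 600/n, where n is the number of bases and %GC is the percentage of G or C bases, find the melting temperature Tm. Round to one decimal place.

11.9°C

Length n = 22. Counting bases: G=1, A=7, T=11, C=3
G+C = 4, so %GC = 4/22 × 100 = 18.182%
Salt term: 16.6 × (-3) = -49.8
GC term: 0.41 × 18.182 = 7.455; length term: −600/22 = −27.273
Tm = 81.5 + (-49.8) + 7.455 − 27.273 = 11.882 → 11.9°C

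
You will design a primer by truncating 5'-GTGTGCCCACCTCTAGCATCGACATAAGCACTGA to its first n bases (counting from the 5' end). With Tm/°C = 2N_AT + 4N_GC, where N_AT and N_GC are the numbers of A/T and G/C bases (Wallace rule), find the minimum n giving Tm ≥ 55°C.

n = 17

First 16 bases: GTGTGCCCACCTCTAG → Tm = 52°C (< 55°C)
First 17 bases: GTGTGCCCACCTCTAGC → Tm = 56°C (≥ 55°C)
Since every base adds ≥2°C, Tm only increases with n, so the threshold is first crossed at n = 17.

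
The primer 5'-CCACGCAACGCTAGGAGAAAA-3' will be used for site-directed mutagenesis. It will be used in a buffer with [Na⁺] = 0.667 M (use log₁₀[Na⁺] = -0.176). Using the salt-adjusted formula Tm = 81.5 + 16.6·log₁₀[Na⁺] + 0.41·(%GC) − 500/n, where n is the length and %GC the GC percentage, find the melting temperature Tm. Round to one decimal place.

Length n = 21. C=6, T=1, A=9, G=5
G+C = 11, so %GC = 11/21 × 100 = 52.381%
Salt term: 16.6 × (-0.176) = -2.922
GC term: 0.41 × 52.381 = 21.476; length term: −500/21 = −23.81
Tm = 81.5 + (-2.922) + 21.476 − 23.81 = 76.244 → 76.2°C

76.2°C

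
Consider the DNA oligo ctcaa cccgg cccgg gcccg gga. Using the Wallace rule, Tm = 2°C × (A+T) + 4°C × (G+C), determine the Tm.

Base counts: T=1, C=11, A=3, G=8
AT pairs contribute 4, GC pairs contribute 19.
Tm = 2×4 + 4×19 = 84°C

84°C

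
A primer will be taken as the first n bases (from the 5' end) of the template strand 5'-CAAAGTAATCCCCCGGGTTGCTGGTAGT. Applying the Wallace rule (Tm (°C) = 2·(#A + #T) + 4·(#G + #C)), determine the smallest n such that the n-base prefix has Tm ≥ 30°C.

First 10 bases: CAAAGTAATC → Tm = 26°C (< 30°C)
First 11 bases: CAAAGTAATCC → Tm = 30°C (≥ 30°C)
Each additional base adds 2°C (A/T) or 4°C (G/C), so Tm is non-decreasing in n; n = 11 is the first length to reach 30°C.

n = 11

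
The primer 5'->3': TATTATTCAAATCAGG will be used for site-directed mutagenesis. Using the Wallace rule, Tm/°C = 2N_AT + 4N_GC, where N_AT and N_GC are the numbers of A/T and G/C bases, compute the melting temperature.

40°C

Scanning the sequence gives A=6, T=6, G=2, C=2.
A+T = 12, G+C = 4
Tm = 2(12) + 4(4) = 24 + 16 = 40°C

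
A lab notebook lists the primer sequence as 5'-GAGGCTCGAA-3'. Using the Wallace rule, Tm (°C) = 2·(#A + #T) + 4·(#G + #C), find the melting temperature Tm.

C=2, T=1, G=4, A=3
A+T = 4, G+C = 6
Tm = 2(4) + 4(6) = 8 + 24 = 32°C

32°C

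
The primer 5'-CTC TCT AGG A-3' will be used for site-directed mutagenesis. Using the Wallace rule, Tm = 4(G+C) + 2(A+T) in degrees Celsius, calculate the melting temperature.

30°C

Base counts: T=3, G=2, C=3, A=2
A+T = 5, G+C = 5
Tm = 2×5 + 4×5 = 30°C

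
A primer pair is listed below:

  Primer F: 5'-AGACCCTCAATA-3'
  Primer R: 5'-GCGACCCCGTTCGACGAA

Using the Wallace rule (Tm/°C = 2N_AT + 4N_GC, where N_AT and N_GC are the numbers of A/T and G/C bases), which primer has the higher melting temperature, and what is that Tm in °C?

Primer F: A+T=7, G+C=5 → Tm = 2(7)+4(5) = 34°C
Primer R: A+T=6, G+C=12 → Tm = 2(6)+4(12) = 60°C
34°C vs 60°C → primer R is higher.

Primer R, 60°C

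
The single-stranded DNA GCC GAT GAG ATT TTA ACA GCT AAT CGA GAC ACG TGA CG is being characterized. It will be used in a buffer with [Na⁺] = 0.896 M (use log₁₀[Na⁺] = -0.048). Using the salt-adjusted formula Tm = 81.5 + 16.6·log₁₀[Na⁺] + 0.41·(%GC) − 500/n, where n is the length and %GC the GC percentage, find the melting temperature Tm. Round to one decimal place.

87.0°C

Length n = 38. Scanning the sequence gives G=10, C=8, A=12, T=8.
G+C = 18, so %GC = 18/38 × 100 = 47.368%
Salt term: 16.6 × (-0.048) = -0.797
GC term: 0.41 × 47.368 = 19.421; length term: −500/38 = −13.158
Tm = 81.5 + (-0.797) + 19.421 − 13.158 = 86.966 → 87.0°C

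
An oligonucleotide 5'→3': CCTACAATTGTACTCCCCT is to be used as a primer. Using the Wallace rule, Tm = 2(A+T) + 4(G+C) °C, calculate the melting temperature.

56°C

Counting bases: C=8, G=1, T=6, A=4
A+T = 10, G+C = 9
Tm = 2×10 + 4×9 = 56°C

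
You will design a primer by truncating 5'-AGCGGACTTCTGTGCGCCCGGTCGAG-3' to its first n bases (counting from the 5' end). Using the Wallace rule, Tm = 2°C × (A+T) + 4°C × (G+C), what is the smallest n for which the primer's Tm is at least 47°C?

First 14 bases: AGCGGACTTCTGTG → Tm = 44°C (< 47°C)
First 15 bases: AGCGGACTTCTGTGC → Tm = 48°C (≥ 47°C)
Each additional base adds 2°C (A/T) or 4°C (G/C), so Tm is non-decreasing in n; n = 15 is the first length to reach 47°C.

n = 15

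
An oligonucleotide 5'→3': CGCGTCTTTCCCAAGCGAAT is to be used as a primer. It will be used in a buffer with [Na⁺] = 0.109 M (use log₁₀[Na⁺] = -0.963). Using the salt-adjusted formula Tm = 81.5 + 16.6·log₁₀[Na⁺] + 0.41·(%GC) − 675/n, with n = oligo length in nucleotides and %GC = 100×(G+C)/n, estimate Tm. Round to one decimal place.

54.3°C

Length n = 20. Base counts: A=4, G=4, C=7, T=5
G+C = 11, so %GC = 11/20 × 100 = 55%
Salt term: 16.6 × (-0.963) = -15.986
GC term: 0.41 × 55 = 22.55; length term: −675/20 = −33.75
Tm = 81.5 + (-15.986) + 22.55 − 33.75 = 54.314 → 54.3°C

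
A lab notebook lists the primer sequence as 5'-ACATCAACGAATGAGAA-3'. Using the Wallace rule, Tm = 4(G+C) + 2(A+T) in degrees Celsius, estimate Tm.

46°C

Counting bases: C=3, T=2, A=9, G=3
A+T = 11, G+C = 6
Tm = 4·6 + 2·11 = 24 + 22 = 46°C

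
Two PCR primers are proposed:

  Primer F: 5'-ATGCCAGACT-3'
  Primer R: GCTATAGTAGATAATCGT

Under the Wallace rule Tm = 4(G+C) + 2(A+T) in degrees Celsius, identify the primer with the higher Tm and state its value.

Primer F: A+T=5, G+C=5 → Tm = 2(5)+4(5) = 30°C
Primer R: A+T=12, G+C=6 → Tm = 2(12)+4(6) = 48°C
30°C vs 48°C → primer R is higher.

Primer R, 48°C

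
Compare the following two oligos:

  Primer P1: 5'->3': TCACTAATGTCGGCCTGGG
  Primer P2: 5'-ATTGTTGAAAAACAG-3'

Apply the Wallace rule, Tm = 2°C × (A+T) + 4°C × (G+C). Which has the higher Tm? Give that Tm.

Primer P1: A+T=8, G+C=11 → Tm = 2(8)+4(11) = 60°C
Primer P2: A+T=11, G+C=4 → Tm = 2(11)+4(4) = 38°C
60°C vs 38°C → primer P1 is higher.

Primer P1, 60°C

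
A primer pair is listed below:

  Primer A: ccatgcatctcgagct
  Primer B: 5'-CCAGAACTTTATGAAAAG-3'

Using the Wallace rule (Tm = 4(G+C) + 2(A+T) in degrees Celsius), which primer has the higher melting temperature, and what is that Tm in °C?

Primer A: A+T=7, G+C=9 → Tm = 2(7)+4(9) = 50°C
Primer B: A+T=12, G+C=6 → Tm = 2(12)+4(6) = 48°C
50°C vs 48°C → primer A is higher.

Primer A, 50°C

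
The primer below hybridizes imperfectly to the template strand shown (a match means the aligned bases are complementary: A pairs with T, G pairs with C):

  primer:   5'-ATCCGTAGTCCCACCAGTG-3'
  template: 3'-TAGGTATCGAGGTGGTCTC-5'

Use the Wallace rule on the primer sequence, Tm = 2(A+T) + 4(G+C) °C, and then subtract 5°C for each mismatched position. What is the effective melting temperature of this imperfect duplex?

Primer base counts: A=4, T=4, G=4, C=7 → A+T=8, G+C=11
Perfect-match Tm = 2(8) + 4(11) = 16 + 44 = 60°C
Mismatches (positions where the bases are not complementary): 4 (at positions 5, 9, 10, 18)
Effective Tm = 60 − 4×5 = 60 − 20 = 40°C

40°C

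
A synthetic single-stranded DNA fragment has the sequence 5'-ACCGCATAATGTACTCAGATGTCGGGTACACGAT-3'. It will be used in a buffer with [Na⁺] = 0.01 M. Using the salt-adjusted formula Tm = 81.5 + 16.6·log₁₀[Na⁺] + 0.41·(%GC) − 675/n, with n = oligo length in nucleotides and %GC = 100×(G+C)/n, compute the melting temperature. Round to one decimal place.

47.7°C

Length n = 34. Counting bases: A=10, C=8, T=8, G=8
G+C = 16, so %GC = 16/34 × 100 = 47.059%
Salt term: 16.6 × (-2) = -33.2
GC term: 0.41 × 47.059 = 19.294; length term: −675/34 = −19.853
Tm = 81.5 + (-33.2) + 19.294 − 19.853 = 47.741 → 47.7°C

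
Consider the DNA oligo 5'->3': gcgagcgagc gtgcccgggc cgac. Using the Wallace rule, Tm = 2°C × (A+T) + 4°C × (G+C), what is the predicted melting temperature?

88°C

Scanning the sequence gives C=9, T=1, G=11, A=3.
A+T = 4, G+C = 20
Tm = 4·20 + 2·4 = 80 + 8 = 88°C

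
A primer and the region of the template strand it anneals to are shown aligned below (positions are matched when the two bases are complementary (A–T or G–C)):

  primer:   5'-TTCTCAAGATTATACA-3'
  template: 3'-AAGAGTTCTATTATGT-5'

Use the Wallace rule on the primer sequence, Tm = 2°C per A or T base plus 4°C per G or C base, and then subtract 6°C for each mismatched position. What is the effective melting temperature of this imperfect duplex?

Primer base counts: A=6, T=6, G=1, C=3 → A+T=12, G+C=4
Perfect-match Tm = 2(12) + 4(4) = 24 + 16 = 40°C
Mismatches (positions where the bases are not complementary): 1 (at position 11)
Effective Tm = 40 − 1×6 = 40 − 6 = 34°C

34°C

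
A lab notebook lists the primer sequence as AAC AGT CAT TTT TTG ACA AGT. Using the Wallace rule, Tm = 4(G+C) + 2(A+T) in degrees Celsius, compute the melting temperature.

54°C

Scanning the sequence gives A=7, G=3, C=3, T=8.
So N_AT = 15 and N_GC = 6.
Tm = 4·6 + 2·15 = 24 + 30 = 54°C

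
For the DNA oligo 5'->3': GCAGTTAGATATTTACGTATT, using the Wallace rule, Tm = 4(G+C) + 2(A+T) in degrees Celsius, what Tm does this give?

54°C

G=4, A=6, T=9, C=2
So N_AT = 15 and N_GC = 6.
Tm = 4·6 + 2·15 = 24 + 30 = 54°C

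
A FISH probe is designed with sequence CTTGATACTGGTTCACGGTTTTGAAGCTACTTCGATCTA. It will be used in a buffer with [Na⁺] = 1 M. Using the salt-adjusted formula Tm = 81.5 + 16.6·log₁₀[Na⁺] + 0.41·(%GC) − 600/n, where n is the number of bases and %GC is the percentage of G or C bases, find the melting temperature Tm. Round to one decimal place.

Length n = 39. Counting bases: C=8, T=15, A=8, G=8
G+C = 16, so %GC = 16/39 × 100 = 41.026%
Salt term: 16.6 × (0) = 0
GC term: 0.41 × 41.026 = 16.821; length term: −600/39 = −15.385
Tm = 81.5 + (0) + 16.821 − 15.385 = 82.936 → 82.9°C

82.9°C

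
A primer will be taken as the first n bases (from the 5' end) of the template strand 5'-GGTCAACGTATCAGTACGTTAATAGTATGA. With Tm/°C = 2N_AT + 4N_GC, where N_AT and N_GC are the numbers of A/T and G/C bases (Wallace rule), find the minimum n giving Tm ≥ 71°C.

n = 26

First 25 bases: GGTCAACGTATCAGTACGTTAATAG → Tm = 70°C (< 71°C)
First 26 bases: GGTCAACGTATCAGTACGTTAATAGT → Tm = 72°C (≥ 71°C)
Each additional base adds 2°C (A/T) or 4°C (G/C), so Tm is non-decreasing in n; n = 26 is the first length to reach 71°C.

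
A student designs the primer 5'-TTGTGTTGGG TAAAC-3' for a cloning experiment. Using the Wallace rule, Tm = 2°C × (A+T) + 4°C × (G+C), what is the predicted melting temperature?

42°C

Counting bases: A=3, T=6, G=5, C=1
A+T = 9, G+C = 6
Tm = 2×9 + 4×6 = 42°C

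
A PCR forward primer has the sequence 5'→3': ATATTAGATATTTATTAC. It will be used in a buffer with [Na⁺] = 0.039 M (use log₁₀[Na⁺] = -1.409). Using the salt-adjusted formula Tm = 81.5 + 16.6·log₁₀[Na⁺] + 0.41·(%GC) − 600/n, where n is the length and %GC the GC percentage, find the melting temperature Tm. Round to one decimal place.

29.3°C

Length n = 18. Base counts: T=9, C=1, A=7, G=1
G+C = 2, so %GC = 2/18 × 100 = 11.111%
Salt term: 16.6 × (-1.409) = -23.389
GC term: 0.41 × 11.111 = 4.556; length term: −600/18 = −33.333
Tm = 81.5 + (-23.389) + 4.556 − 33.333 = 29.334 → 29.3°C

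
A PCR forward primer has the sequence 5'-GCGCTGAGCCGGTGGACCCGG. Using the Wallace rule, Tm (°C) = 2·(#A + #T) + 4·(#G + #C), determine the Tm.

Scanning the sequence gives G=10, A=2, C=7, T=2.
AT pairs contribute 4, GC pairs contribute 17.
Tm = 4·17 + 2·4 = 68 + 8 = 76°C

76°C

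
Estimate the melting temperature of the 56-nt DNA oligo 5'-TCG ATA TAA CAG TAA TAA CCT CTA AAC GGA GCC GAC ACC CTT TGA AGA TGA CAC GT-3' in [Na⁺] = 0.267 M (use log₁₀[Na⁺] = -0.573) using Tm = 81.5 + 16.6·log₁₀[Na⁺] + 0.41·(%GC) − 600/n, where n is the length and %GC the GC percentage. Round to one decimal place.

Length n = 56. Counting bases: T=12, C=14, G=10, A=20
G+C = 24, so %GC = 24/56 × 100 = 42.857%
Salt term: 16.6 × (-0.573) = -9.512
GC term: 0.41 × 42.857 = 17.571; length term: −600/56 = −10.714
Tm = 81.5 + (-9.512) + 17.571 − 10.714 = 78.845 → 78.8°C

78.8°C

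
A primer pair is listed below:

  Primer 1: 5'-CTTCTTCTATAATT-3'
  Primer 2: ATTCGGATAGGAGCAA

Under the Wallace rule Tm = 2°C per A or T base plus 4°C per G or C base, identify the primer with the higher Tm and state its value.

Primer 1: A+T=11, G+C=3 → Tm = 2(11)+4(3) = 34°C
Primer 2: A+T=9, G+C=7 → Tm = 2(9)+4(7) = 46°C
34°C vs 46°C → primer 2 is higher.

Primer 2, 46°C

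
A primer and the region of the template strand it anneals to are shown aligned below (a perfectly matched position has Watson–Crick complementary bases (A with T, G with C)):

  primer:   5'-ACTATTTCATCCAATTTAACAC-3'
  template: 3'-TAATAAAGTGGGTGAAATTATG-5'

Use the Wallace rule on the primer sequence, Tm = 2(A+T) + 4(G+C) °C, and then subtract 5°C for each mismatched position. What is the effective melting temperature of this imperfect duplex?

Primer base counts: A=8, T=8, G=0, C=6 → A+T=16, G+C=6
Perfect-match Tm = 2(16) + 4(6) = 32 + 24 = 56°C
Mismatches (positions where the bases are not complementary): 4 (at positions 2, 10, 14, 20)
Effective Tm = 56 − 4×5 = 56 − 20 = 36°C

36°C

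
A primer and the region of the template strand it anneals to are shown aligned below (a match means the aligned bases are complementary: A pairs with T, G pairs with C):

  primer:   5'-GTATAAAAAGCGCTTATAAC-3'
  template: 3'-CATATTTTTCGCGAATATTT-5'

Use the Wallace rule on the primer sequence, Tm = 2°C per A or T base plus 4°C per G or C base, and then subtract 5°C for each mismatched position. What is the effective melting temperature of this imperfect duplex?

47°C

Primer base counts: A=9, T=5, G=3, C=3 → A+T=14, G+C=6
Perfect-match Tm = 2(14) + 4(6) = 28 + 24 = 52°C
Mismatches (positions where the bases are not complementary): 1 (at position 20)
Effective Tm = 52 − 1×5 = 52 − 5 = 47°C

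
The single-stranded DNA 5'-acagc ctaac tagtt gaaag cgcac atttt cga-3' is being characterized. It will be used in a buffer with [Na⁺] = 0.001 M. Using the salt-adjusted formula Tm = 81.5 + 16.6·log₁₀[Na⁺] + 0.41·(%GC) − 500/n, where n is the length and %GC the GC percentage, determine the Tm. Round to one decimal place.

33.9°C

Length n = 33. Base counts: A=11, G=6, T=8, C=8
G+C = 14, so %GC = 14/33 × 100 = 42.424%
Salt term: 16.6 × (-3) = -49.8
GC term: 0.41 × 42.424 = 17.394; length term: −500/33 = −15.152
Tm = 81.5 + (-49.8) + 17.394 − 15.152 = 33.942 → 33.9°C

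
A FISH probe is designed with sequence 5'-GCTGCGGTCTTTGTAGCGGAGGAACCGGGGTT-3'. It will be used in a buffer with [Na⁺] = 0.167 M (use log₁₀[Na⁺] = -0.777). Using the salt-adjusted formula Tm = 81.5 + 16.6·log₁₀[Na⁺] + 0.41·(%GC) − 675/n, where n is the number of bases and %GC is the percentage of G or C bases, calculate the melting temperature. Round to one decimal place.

73.1°C

Length n = 32. Scanning the sequence gives A=4, T=8, C=6, G=14.
G+C = 20, so %GC = 20/32 × 100 = 62.5%
Salt term: 16.6 × (-0.777) = -12.898
GC term: 0.41 × 62.5 = 25.625; length term: −675/32 = −21.094
Tm = 81.5 + (-12.898) + 25.625 − 21.094 = 73.133 → 73.1°C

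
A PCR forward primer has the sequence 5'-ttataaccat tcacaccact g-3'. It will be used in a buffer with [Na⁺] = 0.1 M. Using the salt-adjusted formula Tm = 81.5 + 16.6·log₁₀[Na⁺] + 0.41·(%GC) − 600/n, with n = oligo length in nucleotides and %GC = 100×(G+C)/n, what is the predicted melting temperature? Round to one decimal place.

51.9°C

Length n = 21. Scanning the sequence gives A=7, C=7, G=1, T=6.
G+C = 8, so %GC = 8/21 × 100 = 38.095%
Salt term: 16.6 × (-1) = -16.6
GC term: 0.41 × 38.095 = 15.619; length term: −600/21 = −28.571
Tm = 81.5 + (-16.6) + 15.619 − 28.571 = 51.948 → 51.9°C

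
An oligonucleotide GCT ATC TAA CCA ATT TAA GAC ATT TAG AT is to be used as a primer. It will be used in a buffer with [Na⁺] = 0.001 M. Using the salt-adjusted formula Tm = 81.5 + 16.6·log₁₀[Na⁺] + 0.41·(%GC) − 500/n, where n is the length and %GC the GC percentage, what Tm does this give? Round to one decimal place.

Length n = 29. Scanning the sequence gives C=5, A=11, T=10, G=3.
G+C = 8, so %GC = 8/29 × 100 = 27.586%
Salt term: 16.6 × (-3) = -49.8
GC term: 0.41 × 27.586 = 11.31; length term: −500/29 = −17.241
Tm = 81.5 + (-49.8) + 11.31 − 17.241 = 25.769 → 25.8°C

25.8°C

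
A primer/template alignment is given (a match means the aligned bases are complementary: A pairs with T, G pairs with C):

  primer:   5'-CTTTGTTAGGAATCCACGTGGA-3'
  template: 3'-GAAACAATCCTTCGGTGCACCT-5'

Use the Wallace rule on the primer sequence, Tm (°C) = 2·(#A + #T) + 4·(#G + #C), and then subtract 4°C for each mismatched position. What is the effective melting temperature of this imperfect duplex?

Primer base counts: A=5, T=7, G=6, C=4 → A+T=12, G+C=10
Perfect-match Tm = 2(12) + 4(10) = 24 + 40 = 64°C
Mismatches (positions where the bases are not complementary): 1 (at position 13)
Effective Tm = 64 − 1×4 = 64 − 4 = 60°C

60°C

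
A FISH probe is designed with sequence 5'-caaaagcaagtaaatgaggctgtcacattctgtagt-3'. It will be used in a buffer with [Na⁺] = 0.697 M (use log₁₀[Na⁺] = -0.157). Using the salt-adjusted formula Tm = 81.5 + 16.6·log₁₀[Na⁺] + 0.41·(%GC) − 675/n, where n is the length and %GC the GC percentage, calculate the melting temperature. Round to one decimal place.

76.1°C

Length n = 36. Counting bases: A=13, G=8, T=9, C=6
G+C = 14, so %GC = 14/36 × 100 = 38.889%
Salt term: 16.6 × (-0.157) = -2.606
GC term: 0.41 × 38.889 = 15.944; length term: −675/36 = −18.75
Tm = 81.5 + (-2.606) + 15.944 − 18.75 = 76.088 → 76.1°C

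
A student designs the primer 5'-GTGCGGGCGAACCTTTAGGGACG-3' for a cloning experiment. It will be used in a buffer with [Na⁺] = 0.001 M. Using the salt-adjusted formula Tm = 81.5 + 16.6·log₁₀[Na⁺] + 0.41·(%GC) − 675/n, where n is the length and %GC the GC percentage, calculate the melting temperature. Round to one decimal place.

Length n = 23. Base counts: C=5, A=4, G=10, T=4
G+C = 15, so %GC = 15/23 × 100 = 65.217%
Salt term: 16.6 × (-3) = -49.8
GC term: 0.41 × 65.217 = 26.739; length term: −675/23 = −29.348
Tm = 81.5 + (-49.8) + 26.739 − 29.348 = 29.091 → 29.1°C

29.1°C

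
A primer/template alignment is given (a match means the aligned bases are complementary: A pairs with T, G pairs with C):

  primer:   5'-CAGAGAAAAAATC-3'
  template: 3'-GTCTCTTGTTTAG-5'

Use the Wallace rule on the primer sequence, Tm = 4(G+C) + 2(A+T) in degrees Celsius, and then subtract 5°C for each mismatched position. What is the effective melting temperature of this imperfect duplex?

Primer base counts: A=8, T=1, G=2, C=2 → A+T=9, G+C=4
Perfect-match Tm = 2(9) + 4(4) = 18 + 16 = 34°C
Mismatches (positions where the bases are not complementary): 1 (at position 8)
Effective Tm = 34 − 1×5 = 34 − 5 = 29°C

29°C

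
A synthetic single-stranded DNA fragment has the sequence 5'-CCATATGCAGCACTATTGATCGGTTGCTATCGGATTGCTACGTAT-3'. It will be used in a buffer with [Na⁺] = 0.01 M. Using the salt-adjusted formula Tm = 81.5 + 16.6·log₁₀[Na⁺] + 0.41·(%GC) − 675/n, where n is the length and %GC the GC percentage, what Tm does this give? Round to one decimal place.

51.5°C

Length n = 45. T=15, A=10, C=10, G=10
G+C = 20, so %GC = 20/45 × 100 = 44.444%
Salt term: 16.6 × (-2) = -33.2
GC term: 0.41 × 44.444 = 18.222; length term: −675/45 = −15
Tm = 81.5 + (-33.2) + 18.222 − 15 = 51.522 → 51.5°C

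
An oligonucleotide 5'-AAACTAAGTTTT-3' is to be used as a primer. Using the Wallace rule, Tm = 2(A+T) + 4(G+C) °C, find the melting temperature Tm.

28°C

Base counts: C=1, A=5, G=1, T=5
A+T = 10, G+C = 2
Tm = 2×10 + 4×2 = 28°C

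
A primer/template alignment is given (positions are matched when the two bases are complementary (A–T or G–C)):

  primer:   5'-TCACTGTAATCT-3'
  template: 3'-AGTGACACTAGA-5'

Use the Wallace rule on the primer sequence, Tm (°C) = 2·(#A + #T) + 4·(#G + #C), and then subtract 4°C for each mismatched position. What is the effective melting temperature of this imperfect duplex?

28°C

Primer base counts: A=3, T=5, G=1, C=3 → A+T=8, G+C=4
Perfect-match Tm = 2(8) + 4(4) = 16 + 16 = 32°C
Mismatches (positions where the bases are not complementary): 1 (at position 8)
Effective Tm = 32 − 1×4 = 32 − 4 = 28°C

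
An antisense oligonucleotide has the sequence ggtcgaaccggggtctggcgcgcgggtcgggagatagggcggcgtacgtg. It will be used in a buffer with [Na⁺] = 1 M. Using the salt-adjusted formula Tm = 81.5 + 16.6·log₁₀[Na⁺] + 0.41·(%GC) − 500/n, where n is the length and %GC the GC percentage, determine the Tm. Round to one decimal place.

101.8°C

Length n = 50. Scanning the sequence gives C=11, T=7, A=6, G=26.
G+C = 37, so %GC = 37/50 × 100 = 74%
Salt term: 16.6 × (0) = 0
GC term: 0.41 × 74 = 30.34; length term: −500/50 = −10
Tm = 81.5 + (0) + 30.34 − 10 = 101.84 → 101.8°C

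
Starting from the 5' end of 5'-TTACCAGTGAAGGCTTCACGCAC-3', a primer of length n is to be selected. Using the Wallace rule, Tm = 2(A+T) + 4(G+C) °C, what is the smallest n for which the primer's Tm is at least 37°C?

n = 13

First 12 bases: TTACCAGTGAAG → Tm = 34°C (< 37°C)
First 13 bases: TTACCAGTGAAGG → Tm = 38°C (≥ 37°C)
Each additional base adds 2°C (A/T) or 4°C (G/C), so Tm is non-decreasing in n; n = 13 is the first length to reach 37°C.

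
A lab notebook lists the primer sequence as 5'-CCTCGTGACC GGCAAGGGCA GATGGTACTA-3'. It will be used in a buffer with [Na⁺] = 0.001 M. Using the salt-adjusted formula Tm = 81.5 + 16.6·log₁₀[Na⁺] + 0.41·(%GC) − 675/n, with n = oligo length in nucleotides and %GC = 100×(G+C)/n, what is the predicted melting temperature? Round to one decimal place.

Length n = 30. A=7, C=8, G=10, T=5
G+C = 18, so %GC = 18/30 × 100 = 60%
Salt term: 16.6 × (-3) = -49.8
GC term: 0.41 × 60 = 24.6; length term: −675/30 = −22.5
Tm = 81.5 + (-49.8) + 24.6 − 22.5 = 33.8 → 33.8°C

33.8°C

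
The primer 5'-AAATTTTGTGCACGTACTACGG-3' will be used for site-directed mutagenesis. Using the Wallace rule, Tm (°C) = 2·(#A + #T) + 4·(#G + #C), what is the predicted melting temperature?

Scanning the sequence gives T=7, A=6, C=4, G=5.
AT pairs contribute 13, GC pairs contribute 9.
Tm = 2(13) + 4(9) = 26 + 36 = 62°C

62°C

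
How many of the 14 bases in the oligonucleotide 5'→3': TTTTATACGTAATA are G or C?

2

Base counts: T=7, C=1, G=1, A=5
G+C = 1 + 1 = 2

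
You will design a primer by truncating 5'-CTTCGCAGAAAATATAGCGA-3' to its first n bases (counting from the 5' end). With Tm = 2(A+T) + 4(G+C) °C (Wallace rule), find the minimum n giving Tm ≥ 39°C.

n = 15

First 14 bases: CTTCGCAGAAAATA → Tm = 38°C (< 39°C)
First 15 bases: CTTCGCAGAAAATAT → Tm = 40°C (≥ 39°C)
Each additional base adds 2°C (A/T) or 4°C (G/C), so Tm is non-decreasing in n; n = 15 is the first length to reach 39°C.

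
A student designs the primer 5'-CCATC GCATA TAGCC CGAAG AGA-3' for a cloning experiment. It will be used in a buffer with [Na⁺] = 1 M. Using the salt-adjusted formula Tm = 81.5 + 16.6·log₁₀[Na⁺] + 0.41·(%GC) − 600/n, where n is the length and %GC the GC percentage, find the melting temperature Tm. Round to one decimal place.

Length n = 23. C=7, T=3, A=8, G=5
G+C = 12, so %GC = 12/23 × 100 = 52.174%
Salt term: 16.6 × (0) = 0
GC term: 0.41 × 52.174 = 21.391; length term: −600/23 = −26.087
Tm = 81.5 + (0) + 21.391 − 26.087 = 76.804 → 76.8°C

76.8°C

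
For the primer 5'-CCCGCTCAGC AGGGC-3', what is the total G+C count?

Base counts: T=1, A=2, G=5, C=7
Total G or C: 5 + 7 = 12

12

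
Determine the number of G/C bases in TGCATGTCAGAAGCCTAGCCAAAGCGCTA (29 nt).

15

Scanning the sequence gives C=8, T=5, G=7, A=9.
Total G or C: 7 + 8 = 15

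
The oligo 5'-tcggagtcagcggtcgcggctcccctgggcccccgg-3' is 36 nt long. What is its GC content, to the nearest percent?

Base counts: A=2, T=5, C=15, G=14
G+C = 14 + 15 = 29 out of 36 bases
%GC = 29/36 × 100 = 80.56% ≈ 81%

81%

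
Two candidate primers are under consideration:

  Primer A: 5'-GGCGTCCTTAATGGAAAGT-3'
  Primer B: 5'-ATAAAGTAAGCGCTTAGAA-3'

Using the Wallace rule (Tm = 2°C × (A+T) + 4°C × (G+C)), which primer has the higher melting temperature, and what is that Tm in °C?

Primer A, 56°C

Primer A: A+T=10, G+C=9 → Tm = 2(10)+4(9) = 56°C
Primer B: A+T=13, G+C=6 → Tm = 2(13)+4(6) = 50°C
56°C vs 50°C → primer A is higher.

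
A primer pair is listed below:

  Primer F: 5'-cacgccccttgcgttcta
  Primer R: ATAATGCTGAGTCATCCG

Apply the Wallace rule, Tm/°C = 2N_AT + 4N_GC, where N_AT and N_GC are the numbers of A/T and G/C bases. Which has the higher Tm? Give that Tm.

Primer F, 58°C

Primer F: A+T=7, G+C=11 → Tm = 2(7)+4(11) = 58°C
Primer R: A+T=10, G+C=8 → Tm = 2(10)+4(8) = 52°C
58°C vs 52°C → primer F is higher.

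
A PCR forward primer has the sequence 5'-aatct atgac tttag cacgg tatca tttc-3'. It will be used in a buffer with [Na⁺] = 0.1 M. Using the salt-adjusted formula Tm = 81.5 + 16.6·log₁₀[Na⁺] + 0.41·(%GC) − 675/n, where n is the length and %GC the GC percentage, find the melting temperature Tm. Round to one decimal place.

55.8°C

Length n = 29. T=11, A=8, C=6, G=4
G+C = 10, so %GC = 10/29 × 100 = 34.483%
Salt term: 16.6 × (-1) = -16.6
GC term: 0.41 × 34.483 = 14.138; length term: −675/29 = −23.276
Tm = 81.5 + (-16.6) + 14.138 − 23.276 = 55.762 → 55.8°C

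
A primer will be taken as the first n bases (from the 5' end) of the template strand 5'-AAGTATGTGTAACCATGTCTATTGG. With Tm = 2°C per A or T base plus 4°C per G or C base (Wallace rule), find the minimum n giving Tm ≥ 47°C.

n = 18

First 17 bases: AAGTATGTGTAACCATG → Tm = 46°C (< 47°C)
First 18 bases: AAGTATGTGTAACCATGT → Tm = 48°C (≥ 47°C)
Since every base adds ≥2°C, Tm only increases with n, so the threshold is first crossed at n = 18.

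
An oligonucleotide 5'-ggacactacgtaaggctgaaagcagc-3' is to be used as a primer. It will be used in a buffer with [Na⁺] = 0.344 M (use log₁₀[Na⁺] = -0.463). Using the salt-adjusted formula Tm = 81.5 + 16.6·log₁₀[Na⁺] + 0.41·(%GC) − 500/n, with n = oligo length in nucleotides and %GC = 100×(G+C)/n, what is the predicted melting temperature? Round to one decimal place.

76.7°C

Length n = 26. C=6, T=3, A=9, G=8
G+C = 14, so %GC = 14/26 × 100 = 53.846%
Salt term: 16.6 × (-0.463) = -7.686
GC term: 0.41 × 53.846 = 22.077; length term: −500/26 = −19.231
Tm = 81.5 + (-7.686) + 22.077 − 19.231 = 76.66 → 76.7°C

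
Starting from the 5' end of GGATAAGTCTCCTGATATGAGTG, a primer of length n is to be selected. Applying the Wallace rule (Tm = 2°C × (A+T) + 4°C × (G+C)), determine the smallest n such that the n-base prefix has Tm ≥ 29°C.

First 10 bases: GGATAAGTCT → Tm = 28°C (< 29°C)
First 11 bases: GGATAAGTCTC → Tm = 32°C (≥ 29°C)
Since every base adds ≥2°C, Tm only increases with n, so the threshold is first crossed at n = 11.

n = 11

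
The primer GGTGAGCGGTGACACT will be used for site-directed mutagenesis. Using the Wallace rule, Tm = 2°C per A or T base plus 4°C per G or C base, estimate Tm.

T=3, G=7, C=3, A=3
So N_AT = 6 and N_GC = 10.
Tm = 2(6) + 4(10) = 12 + 40 = 52°C

52°C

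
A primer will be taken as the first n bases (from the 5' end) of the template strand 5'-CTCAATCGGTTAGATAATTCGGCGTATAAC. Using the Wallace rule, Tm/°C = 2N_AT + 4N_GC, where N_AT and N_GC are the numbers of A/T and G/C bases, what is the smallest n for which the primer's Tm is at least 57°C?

First 20 bases: CTCAATCGGTTAGATAATTC → Tm = 54°C (< 57°C)
First 21 bases: CTCAATCGGTTAGATAATTCG → Tm = 58°C (≥ 57°C)
Each additional base adds 2°C (A/T) or 4°C (G/C), so Tm is non-decreasing in n; n = 21 is the first length to reach 57°C.

n = 21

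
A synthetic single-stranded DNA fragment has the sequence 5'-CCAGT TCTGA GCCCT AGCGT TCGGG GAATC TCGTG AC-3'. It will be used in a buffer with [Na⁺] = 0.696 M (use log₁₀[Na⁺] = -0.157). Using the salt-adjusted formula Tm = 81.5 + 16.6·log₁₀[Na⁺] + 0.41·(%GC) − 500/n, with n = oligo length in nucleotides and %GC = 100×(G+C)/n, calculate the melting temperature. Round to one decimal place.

89.8°C

Length n = 37. Base counts: G=11, C=11, T=9, A=6
G+C = 22, so %GC = 22/37 × 100 = 59.459%
Salt term: 16.6 × (-0.157) = -2.606
GC term: 0.41 × 59.459 = 24.378; length term: −500/37 = −13.514
Tm = 81.5 + (-2.606) + 24.378 − 13.514 = 89.758 → 89.8°C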